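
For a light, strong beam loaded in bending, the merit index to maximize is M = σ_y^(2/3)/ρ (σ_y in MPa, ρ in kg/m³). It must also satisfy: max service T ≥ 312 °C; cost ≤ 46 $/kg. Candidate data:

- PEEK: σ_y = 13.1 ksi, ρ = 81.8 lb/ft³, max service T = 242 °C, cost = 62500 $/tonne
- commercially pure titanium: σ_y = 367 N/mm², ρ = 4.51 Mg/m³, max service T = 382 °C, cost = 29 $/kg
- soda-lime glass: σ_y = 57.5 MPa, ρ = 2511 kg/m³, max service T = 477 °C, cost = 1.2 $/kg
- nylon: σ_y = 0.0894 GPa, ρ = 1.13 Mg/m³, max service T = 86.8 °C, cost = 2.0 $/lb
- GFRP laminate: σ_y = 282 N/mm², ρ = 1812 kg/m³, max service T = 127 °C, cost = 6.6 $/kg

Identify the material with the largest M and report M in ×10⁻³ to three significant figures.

commercially pure titanium, M = 11.4×10⁻³

Screen on constraints: max service T ≥ 312 °C; cost ≤ 46 $/kg. Survivors: commercially pure titanium, soda-lime glass.
After converting to SI:
  commercially pure titanium: σ_y = 367.0 MPa, ρ = 4510 kg/m³
  soda-lime glass: σ_y = 57.50 MPa, ρ = 2511 kg/m³
  commercially pure titanium: M = 11.4×10⁻³
  soda-lime glass: M = 5.93×10⁻³
Commercially pure titanium has the largest M.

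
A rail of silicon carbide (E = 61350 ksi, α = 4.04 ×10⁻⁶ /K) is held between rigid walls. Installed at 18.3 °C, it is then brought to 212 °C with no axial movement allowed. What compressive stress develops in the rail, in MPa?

E = 61350 ksi = 423.0 GPa.
ΔT = 193.7 K. Constrained thermal stress σ = E·α·ΔT = 423.0×10³ MPa × 4.04×10⁻⁶ × 193.7 = 331 MPa (compressive).

331 MPa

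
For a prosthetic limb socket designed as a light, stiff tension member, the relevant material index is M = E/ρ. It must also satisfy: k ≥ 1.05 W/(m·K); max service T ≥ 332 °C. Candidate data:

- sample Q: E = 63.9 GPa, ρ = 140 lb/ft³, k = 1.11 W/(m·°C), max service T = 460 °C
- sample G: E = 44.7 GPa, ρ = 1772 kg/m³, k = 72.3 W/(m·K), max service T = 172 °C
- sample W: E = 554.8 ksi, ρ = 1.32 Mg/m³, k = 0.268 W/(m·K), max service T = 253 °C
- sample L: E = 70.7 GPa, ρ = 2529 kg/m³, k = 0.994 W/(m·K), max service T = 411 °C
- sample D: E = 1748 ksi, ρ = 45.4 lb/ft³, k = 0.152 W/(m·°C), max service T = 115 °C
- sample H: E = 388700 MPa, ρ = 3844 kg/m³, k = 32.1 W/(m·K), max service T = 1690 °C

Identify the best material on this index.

sample H

Screen on constraints: k ≥ 1.05 W/(m·K); max service T ≥ 332 °C. Survivors: sample Q, sample H.
In SI units:
  sample Q: E = 63.90 GPa, ρ = 2243 kg/m³
  sample H: E = 388.7 GPa, ρ = 3844 kg/m³
  sample H: M = 101 MN·m/kg
  sample Q: M = 28.5 MN·m/kg
Sample H has the largest M.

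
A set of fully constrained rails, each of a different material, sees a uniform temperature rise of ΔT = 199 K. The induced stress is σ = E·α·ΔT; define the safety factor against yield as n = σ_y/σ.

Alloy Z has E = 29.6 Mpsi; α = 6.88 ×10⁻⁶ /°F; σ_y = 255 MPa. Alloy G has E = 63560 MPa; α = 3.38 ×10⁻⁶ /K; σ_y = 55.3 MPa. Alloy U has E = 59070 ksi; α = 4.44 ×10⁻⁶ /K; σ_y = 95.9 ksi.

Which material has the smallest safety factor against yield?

alloy Z

Converting E to GPa, α to ×10⁻⁶/K, σ_y to MPa, then σ and n for each:
  alloy Z: E = 204.1, α = 12.4, σ_y = 255.0 → σ = 503 MPa, n = 0.507
  alloy G: E = 63.56, α = 3.38, σ_y = 55.30 → σ = 42.8 MPa, n = 1.29
  alloy U: E = 407.3, α = 4.44, σ_y = 661.2 → σ = 360 MPa, n = 1.84
Smallest n: alloy Z with n = 0.507.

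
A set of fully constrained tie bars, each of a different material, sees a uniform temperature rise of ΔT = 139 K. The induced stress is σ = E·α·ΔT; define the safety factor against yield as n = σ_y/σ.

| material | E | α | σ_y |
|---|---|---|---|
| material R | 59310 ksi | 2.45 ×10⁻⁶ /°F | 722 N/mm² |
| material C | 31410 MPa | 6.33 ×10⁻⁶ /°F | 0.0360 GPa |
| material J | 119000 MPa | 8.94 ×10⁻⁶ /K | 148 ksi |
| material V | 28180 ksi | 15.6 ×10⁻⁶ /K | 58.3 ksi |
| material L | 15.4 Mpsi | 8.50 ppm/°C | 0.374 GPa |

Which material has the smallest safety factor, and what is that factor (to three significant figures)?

material C, n = 0.724

With everything in SI (GPa, ×10⁻⁶/K, MPa):
  material R: E = 408.9, α = 4.41, σ_y = 722.0 → σ = 251 MPa, n = 2.88
  material C: E = 31.41, α = 11.4, σ_y = 36.00 → σ = 49.7 MPa, n = 0.724
  material J: E = 119.0, α = 8.94, σ_y = 1020 → σ = 148 MPa, n = 6.90
  material V: E = 194.3, α = 15.6, σ_y = 402.0 → σ = 421 MPa, n = 0.954
  material L: E = 106.2, α = 8.50, σ_y = 374.0 → σ = 125 MPa, n = 2.98
The minimum is material C at n = 0.724.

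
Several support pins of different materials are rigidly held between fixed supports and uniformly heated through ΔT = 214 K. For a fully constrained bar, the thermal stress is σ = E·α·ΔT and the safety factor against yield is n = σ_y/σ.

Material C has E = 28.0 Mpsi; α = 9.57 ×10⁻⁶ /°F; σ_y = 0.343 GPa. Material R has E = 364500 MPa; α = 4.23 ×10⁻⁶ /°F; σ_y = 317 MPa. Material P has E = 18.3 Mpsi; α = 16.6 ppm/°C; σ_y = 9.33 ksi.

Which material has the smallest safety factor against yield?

Per material, after unit conversion:
  material C: E = 193.1, α = 17.2, σ_y = 343.0 → σ = 712 MPa, n = 0.482
  material R: E = 364.5, α = 7.61, σ_y = 317.0 → σ = 594 MPa, n = 0.534
  material P: E = 126.2, α = 16.6, σ_y = 64.33 → σ = 448 MPa, n = 0.144
Smallest n: material P with n = 0.144.

material P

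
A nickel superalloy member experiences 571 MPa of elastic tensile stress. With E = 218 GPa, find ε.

2.62×10⁻³

ε = σ/E = 571 / 218000 = 2.62×10⁻³.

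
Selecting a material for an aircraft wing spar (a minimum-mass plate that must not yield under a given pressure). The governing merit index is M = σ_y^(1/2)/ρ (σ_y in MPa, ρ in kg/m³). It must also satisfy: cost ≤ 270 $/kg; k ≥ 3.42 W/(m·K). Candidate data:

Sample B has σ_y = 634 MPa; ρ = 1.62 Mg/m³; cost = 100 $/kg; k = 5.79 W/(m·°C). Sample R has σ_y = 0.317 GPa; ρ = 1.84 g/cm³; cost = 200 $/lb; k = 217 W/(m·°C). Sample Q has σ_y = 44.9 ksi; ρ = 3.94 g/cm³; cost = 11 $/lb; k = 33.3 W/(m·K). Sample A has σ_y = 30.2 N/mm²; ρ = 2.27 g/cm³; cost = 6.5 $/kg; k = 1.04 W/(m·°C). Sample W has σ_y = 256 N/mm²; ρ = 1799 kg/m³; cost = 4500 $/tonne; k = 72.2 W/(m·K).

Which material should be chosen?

Screen on constraints: cost ≤ 270 $/kg; k ≥ 3.42 W/(m·K). Survivors: sample B, sample Q, sample W.
Convert each candidate to consistent units, then evaluate M:
  sample B: σ_y = 634.0 MPa, ρ = 1620 kg/m³
  sample Q: σ_y = 309.6 MPa, ρ = 3940 kg/m³
  sample W: σ_y = 256.0 MPa, ρ = 1799 kg/m³
  sample B: M = 15.5×10⁻³
  sample W: M = 8.89×10⁻³
  sample Q: M = 4.47×10⁻³
Sample B has the largest M.

sample B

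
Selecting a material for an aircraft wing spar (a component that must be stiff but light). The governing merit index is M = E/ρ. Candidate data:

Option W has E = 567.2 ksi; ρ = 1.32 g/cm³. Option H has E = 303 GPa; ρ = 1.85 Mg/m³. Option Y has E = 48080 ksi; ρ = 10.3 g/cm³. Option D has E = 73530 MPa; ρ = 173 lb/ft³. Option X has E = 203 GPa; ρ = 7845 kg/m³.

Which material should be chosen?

In SI units:
  option W: E = 3.911 GPa, ρ = 1320 kg/m³
  option H: E = 303.0 GPa, ρ = 1850 kg/m³
  option Y: E = 331.5 GPa, ρ = 10300 kg/m³
  option D: E = 73.53 GPa, ρ = 2771 kg/m³
  option X: E = 203.0 GPa, ρ = 7845 kg/m³
  option H: M = 164 MN·m/kg
  option Y: M = 32.2 MN·m/kg
  option D: M = 26.5 MN·m/kg
  option X: M = 25.9 MN·m/kg
  option W: M = 2.96 MN·m/kg
Option H ranks first.

option H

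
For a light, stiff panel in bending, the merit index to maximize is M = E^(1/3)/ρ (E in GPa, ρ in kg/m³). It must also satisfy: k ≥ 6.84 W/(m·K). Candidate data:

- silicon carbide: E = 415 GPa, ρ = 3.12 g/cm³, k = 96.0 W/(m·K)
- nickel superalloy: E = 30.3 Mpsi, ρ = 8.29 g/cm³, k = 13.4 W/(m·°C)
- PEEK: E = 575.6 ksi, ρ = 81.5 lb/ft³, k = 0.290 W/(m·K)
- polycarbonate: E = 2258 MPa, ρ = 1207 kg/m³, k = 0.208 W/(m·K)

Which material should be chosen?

silicon carbide

Screen on constraints: k ≥ 6.84 W/(m·K). Survivors: silicon carbide, nickel superalloy.
Normalizing units and computing the index:
  silicon carbide: E = 415.0 GPa, ρ = 3120 kg/m³
  nickel superalloy: E = 208.9 GPa, ρ = 8290 kg/m³
  silicon carbide: M = 2.39×10⁻³
  nickel superalloy: M = 0.716×10⁻³
The maximum is for silicon carbide.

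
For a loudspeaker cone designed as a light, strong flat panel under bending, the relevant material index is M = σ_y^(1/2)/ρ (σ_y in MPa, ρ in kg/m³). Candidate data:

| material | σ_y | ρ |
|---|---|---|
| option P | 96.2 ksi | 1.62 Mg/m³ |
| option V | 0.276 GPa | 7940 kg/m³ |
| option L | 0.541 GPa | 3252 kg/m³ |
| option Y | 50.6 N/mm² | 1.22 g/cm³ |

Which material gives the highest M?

After converting to SI:
  option P: σ_y = 663.3 MPa, ρ = 1620 kg/m³
  option V: σ_y = 276.0 MPa, ρ = 7940 kg/m³
  option L: σ_y = 541.0 MPa, ρ = 3252 kg/m³
  option Y: σ_y = 50.60 MPa, ρ = 1220 kg/m³
  option P: M = 15.9×10⁻³
  option L: M = 7.15×10⁻³
  option Y: M = 5.83×10⁻³
  option V: M = 2.09×10⁻³
Option P ranks first.

option P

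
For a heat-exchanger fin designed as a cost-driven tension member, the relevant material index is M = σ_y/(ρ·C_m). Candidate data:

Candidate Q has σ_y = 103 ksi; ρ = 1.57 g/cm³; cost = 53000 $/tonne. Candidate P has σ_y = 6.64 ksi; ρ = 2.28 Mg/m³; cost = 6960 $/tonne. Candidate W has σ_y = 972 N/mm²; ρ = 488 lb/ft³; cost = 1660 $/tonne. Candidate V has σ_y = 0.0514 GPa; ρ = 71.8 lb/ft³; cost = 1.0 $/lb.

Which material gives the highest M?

Normalizing units and computing the index:
  candidate Q: σ_y = 710.2 MPa, ρ = 1570 kg/m³, cost = 53.00 $/kg
  candidate P: σ_y = 45.78 MPa, ρ = 2280 kg/m³, cost = 6.960 $/kg
  candidate W: σ_y = 972.0 MPa, ρ = 7817 kg/m³, cost = 1.660 $/kg
  candidate V: σ_y = 51.40 MPa, ρ = 1150 kg/m³, cost = 2.205 $/kg
  candidate W: M = 74.9 kN·m per $
  candidate V: M = 20.3 kN·m per $
  candidate Q: M = 8.53 kN·m per $
  candidate P: M = 2.88 kN·m per $
Candidate W has the largest M.

candidate W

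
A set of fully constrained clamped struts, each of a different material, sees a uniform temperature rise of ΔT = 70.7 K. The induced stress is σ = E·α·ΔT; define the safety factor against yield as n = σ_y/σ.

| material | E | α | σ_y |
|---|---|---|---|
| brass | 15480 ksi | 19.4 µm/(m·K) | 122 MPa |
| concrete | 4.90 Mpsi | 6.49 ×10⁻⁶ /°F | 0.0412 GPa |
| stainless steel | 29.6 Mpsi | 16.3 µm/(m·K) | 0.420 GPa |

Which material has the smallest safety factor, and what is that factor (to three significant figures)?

Converting E to GPa, α to ×10⁻⁶/K, σ_y to MPa, then σ and n for each:
  brass: E = 106.7, α = 19.4, σ_y = 122.0 → σ = 146 MPa, n = 0.833
  concrete: E = 33.78, α = 11.7, σ_y = 41.20 → σ = 27.9 MPa, n = 1.48
  stainless steel: E = 204.1, α = 16.3, σ_y = 420.0 → σ = 235 MPa, n = 1.79
Smallest n: brass with n = 0.833.

brass, n = 0.833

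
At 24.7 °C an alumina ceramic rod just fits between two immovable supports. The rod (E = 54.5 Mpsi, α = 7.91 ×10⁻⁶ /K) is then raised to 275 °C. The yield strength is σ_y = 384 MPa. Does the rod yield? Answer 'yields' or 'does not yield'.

E = 54.5 Mpsi = 375.8 GPa.
ΔT = 250.3 K. Constrained thermal stress σ = E·α·ΔT = 375.8×10³ MPa × 7.91×10⁻⁶ × 250.3 = 744 MPa (compressive).
Compare to σ_y = 384 MPa: σ ≥ σ_y, so it yields.

yields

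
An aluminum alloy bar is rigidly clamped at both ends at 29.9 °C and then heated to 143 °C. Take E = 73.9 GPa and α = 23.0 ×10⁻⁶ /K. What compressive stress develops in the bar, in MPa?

ΔT = 113.1 K. Constrained thermal stress σ = E·α·ΔT = 73.90×10³ MPa × 23.0×10⁻⁶ × 113.1 = 192 MPa (compressive).

192 MPa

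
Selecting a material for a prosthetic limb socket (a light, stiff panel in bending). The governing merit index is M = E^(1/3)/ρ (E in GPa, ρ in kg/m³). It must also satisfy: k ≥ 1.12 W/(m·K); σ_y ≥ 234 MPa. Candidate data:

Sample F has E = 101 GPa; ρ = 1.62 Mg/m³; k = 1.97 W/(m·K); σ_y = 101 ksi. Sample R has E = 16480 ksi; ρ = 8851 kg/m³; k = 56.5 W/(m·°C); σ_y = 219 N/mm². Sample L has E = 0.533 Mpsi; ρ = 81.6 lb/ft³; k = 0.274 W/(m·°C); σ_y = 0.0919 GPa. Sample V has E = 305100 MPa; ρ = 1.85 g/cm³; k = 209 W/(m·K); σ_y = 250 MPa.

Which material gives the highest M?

sample V

Screen on constraints: k ≥ 1.12 W/(m·K); σ_y ≥ 234 MPa. Survivors: sample F, sample V.
Convert each candidate to consistent units, then evaluate M:
  sample F: E = 101.0 GPa, ρ = 1620 kg/m³
  sample V: E = 305.1 GPa, ρ = 1850 kg/m³
  sample V: M = 3.64×10⁻³
  sample F: M = 2.87×10⁻³
Sample V ranks first.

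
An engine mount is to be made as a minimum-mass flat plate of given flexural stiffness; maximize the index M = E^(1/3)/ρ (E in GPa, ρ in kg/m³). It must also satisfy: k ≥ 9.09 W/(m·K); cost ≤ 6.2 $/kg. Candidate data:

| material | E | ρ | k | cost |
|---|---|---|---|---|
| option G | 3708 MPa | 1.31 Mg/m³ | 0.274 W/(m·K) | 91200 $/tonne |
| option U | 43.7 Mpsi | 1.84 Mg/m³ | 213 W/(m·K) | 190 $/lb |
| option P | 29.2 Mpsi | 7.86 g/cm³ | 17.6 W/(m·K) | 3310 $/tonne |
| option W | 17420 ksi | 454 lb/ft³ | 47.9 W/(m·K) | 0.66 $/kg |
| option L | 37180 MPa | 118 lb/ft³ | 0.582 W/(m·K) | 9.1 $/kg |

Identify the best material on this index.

Screen on constraints: k ≥ 9.09 W/(m·K); cost ≤ 6.2 $/kg. Survivors: option P, option W.
Convert each candidate to consistent units, then evaluate M:
  option P: E = 201.3 GPa, ρ = 7860 kg/m³
  option W: E = 120.1 GPa, ρ = 7272 kg/m³
  option P: M = 0.746×10⁻³
  option W: M = 0.678×10⁻³
Option P has the largest M.

option P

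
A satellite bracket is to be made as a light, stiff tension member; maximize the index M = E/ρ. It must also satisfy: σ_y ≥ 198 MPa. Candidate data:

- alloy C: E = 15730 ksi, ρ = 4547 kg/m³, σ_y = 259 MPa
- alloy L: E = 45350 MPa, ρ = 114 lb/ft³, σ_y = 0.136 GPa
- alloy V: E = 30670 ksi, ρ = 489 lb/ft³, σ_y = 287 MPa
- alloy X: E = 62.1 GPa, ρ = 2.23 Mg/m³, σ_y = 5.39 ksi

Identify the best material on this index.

Screen on constraints: σ_y ≥ 198 MPa. Survivors: alloy C, alloy V.
Normalizing units and computing the index:
  alloy C: E = 108.5 GPa, ρ = 4547 kg/m³
  alloy V: E = 211.5 GPa, ρ = 7833 kg/m³
  alloy V: M = 27.0 MN·m/kg
  alloy C: M = 23.9 MN·m/kg
Alloy V has the largest M.

alloy V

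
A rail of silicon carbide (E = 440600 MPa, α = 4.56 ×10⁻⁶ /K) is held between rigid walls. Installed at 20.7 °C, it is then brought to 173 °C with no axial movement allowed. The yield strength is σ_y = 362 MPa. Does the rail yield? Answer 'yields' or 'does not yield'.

E = 440600 MPa = 440.6 GPa.
ΔT = 152.3 K. Constrained thermal stress σ = E·α·ΔT = 440.6×10³ MPa × 4.56×10⁻⁶ × 152.3 = 306 MPa (compressive).
Compare to σ_y = 362 MPa: σ < σ_y, so it does not yield.

does not yield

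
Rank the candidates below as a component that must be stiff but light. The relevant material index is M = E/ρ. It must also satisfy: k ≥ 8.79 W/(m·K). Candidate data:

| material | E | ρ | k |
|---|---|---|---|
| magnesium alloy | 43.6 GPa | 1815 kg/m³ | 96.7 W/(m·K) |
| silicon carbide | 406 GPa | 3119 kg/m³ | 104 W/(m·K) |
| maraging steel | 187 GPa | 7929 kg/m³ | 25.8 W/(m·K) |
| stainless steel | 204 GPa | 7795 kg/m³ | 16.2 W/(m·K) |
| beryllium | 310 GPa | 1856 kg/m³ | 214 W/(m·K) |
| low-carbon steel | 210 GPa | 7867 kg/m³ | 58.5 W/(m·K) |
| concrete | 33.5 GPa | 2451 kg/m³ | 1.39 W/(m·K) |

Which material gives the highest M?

Screen on constraints: k ≥ 8.79 W/(m·K). Survivors: magnesium alloy, silicon carbide, maraging steel, stainless steel, beryllium, low-carbon steel.
Computing M directly (units already consistent):
  beryllium: M = 167 MN·m/kg
  silicon carbide: M = 130 MN·m/kg
  low-carbon steel: M = 26.7 MN·m/kg
  stainless steel: M = 26.2 MN·m/kg
  magnesium alloy: M = 24.0 MN·m/kg
  maraging steel: M = 23.6 MN·m/kg
Beryllium has the largest M.

beryllium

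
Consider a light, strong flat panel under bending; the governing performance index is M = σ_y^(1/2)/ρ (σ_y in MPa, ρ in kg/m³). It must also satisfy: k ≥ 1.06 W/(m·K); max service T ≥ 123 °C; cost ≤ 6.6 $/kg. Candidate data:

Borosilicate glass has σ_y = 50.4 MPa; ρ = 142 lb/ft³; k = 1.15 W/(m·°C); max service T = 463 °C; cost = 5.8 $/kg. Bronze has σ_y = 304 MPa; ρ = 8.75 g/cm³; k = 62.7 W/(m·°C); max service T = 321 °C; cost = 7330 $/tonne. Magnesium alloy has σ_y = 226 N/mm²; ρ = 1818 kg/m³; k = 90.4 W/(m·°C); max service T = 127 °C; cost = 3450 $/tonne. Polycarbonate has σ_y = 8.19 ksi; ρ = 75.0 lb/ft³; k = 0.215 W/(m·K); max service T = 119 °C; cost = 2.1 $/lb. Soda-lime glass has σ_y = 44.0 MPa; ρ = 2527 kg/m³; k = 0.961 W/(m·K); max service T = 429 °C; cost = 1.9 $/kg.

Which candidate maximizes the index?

magnesium alloy

Screen on constraints: k ≥ 1.06 W/(m·K); max service T ≥ 123 °C; cost ≤ 6.6 $/kg. Survivors: borosilicate glass, magnesium alloy.
After converting to SI:
  borosilicate glass: σ_y = 50.40 MPa, ρ = 2275 kg/m³
  magnesium alloy: σ_y = 226.0 MPa, ρ = 1818 kg/m³
  magnesium alloy: M = 8.27×10⁻³
  borosilicate glass: M = 3.12×10⁻³
The maximum is for magnesium alloy.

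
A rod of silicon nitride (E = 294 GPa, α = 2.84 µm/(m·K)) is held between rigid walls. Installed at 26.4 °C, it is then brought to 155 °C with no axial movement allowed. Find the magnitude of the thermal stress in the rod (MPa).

107 MPa

ΔT = 128.6 K. Constrained thermal stress σ = E·α·ΔT = 294.0×10³ MPa × 2.84×10⁻⁶ × 128.6 = 107 MPa (compressive).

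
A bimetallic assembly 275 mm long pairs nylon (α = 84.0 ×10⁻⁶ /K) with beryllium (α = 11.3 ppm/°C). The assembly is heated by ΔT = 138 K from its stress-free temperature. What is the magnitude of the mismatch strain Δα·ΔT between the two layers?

0.0100

Δα = |84.0 − 11.3|×10⁻⁶/K = 72.7×10⁻⁶/K.
Mismatch strain = Δα·ΔT = 72.7×10⁻⁶ × 138.0 = 0.0100.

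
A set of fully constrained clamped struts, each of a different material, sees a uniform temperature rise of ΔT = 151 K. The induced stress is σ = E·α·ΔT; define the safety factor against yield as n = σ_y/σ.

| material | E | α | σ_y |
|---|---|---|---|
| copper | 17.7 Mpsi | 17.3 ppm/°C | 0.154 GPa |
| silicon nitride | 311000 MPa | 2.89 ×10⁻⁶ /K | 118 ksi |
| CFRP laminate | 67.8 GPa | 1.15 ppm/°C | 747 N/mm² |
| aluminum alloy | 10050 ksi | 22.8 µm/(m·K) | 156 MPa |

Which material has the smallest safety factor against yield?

Per material, after unit conversion:
  copper: E = 122.0, α = 17.3, σ_y = 154.0 → σ = 319 MPa, n = 0.483
  silicon nitride: E = 311.0, α = 2.89, σ_y = 813.6 → σ = 136 MPa, n = 5.99
  CFRP laminate: E = 67.80, α = 1.15, σ_y = 747.0 → σ = 11.8 MPa, n = 63.4
  aluminum alloy: E = 69.29, α = 22.8, σ_y = 156.0 → σ = 239 MPa, n = 0.654
The minimum is copper at n = 0.483.

copper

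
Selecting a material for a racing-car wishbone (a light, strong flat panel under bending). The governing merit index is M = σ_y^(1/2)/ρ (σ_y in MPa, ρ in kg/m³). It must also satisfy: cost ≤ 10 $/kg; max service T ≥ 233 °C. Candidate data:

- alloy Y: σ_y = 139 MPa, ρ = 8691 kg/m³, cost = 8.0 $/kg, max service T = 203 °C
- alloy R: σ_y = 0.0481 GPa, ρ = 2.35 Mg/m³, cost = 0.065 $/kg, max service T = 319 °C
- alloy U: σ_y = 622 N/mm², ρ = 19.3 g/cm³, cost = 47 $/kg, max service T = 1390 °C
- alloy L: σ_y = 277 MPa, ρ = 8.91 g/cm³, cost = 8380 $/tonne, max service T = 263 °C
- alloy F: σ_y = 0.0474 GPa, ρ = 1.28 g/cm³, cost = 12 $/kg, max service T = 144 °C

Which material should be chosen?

Screen on constraints: cost ≤ 10 $/kg; max service T ≥ 233 °C. Survivors: alloy R, alloy L.
Convert each candidate to consistent units, then evaluate M:
  alloy R: σ_y = 48.10 MPa, ρ = 2350 kg/m³
  alloy L: σ_y = 277.0 MPa, ρ = 8910 kg/m³
  alloy R: M = 2.95×10⁻³
  alloy L: M = 1.87×10⁻³
Highest index: alloy R.

alloy R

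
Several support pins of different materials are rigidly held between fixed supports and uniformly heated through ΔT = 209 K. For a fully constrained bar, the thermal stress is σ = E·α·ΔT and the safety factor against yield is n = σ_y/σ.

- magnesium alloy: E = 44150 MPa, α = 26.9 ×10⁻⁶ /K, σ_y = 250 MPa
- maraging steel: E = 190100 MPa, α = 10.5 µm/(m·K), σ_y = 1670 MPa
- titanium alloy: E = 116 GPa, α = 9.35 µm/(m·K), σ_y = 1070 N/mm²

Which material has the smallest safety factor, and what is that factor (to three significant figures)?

magnesium alloy, n = 1.01

With everything in SI (GPa, ×10⁻⁶/K, MPa):
  magnesium alloy: E = 44.15, α = 26.9, σ_y = 250.0 → σ = 248 MPa, n = 1.01
  maraging steel: E = 190.1, α = 10.5, σ_y = 1670 → σ = 417 MPa, n = 4.00
  titanium alloy: E = 116.0, α = 9.35, σ_y = 1070 → σ = 227 MPa, n = 4.72
Magnesium alloy has the lowest safety factor, n = 1.01.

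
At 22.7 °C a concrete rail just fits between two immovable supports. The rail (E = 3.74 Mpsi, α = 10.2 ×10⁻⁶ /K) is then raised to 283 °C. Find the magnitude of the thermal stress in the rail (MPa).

68.5 MPa

E = 3.74 Mpsi = 25.79 GPa.
ΔT = 260.3 K. Constrained thermal stress σ = E·α·ΔT = 25.79×10³ MPa × 10.2×10⁻⁶ × 260.3 = 68.5 MPa (compressive).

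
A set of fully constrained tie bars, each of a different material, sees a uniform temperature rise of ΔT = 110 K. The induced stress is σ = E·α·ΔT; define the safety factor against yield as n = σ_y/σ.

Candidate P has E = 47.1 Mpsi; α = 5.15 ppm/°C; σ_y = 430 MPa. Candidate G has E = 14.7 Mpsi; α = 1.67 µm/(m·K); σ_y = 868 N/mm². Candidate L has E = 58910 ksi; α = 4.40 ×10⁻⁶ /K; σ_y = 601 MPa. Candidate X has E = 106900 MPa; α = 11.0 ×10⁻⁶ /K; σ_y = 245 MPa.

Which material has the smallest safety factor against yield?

candidate X

With everything in SI (GPa, ×10⁻⁶/K, MPa):
  candidate P: E = 324.7, α = 5.15, σ_y = 430.0 → σ = 184 MPa, n = 2.34
  candidate G: E = 101.4, α = 1.67, σ_y = 868.0 → σ = 18.6 MPa, n = 46.6
  candidate L: E = 406.2, α = 4.40, σ_y = 601.0 → σ = 197 MPa, n = 3.06
  candidate X: E = 106.9, α = 11.0, σ_y = 245.0 → σ = 129 MPa, n = 1.89
The minimum is candidate X at n = 1.89.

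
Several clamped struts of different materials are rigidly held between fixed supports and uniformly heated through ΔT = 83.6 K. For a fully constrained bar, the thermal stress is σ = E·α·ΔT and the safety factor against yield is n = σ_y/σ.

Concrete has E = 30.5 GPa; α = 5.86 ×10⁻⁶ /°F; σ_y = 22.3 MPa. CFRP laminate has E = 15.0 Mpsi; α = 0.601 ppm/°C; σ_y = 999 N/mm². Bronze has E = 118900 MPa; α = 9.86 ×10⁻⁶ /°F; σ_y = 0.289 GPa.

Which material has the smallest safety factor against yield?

concrete

With everything in SI (GPa, ×10⁻⁶/K, MPa):
  concrete: E = 30.50, α = 10.5, σ_y = 22.30 → σ = 26.9 MPa, n = 0.829
  CFRP laminate: E = 103.4, α = 0.601, σ_y = 999.0 → σ = 5.20 MPa, n = 192
  bronze: E = 118.9, α = 17.7, σ_y = 289.0 → σ = 176 MPa, n = 1.64
Smallest n: concrete with n = 0.829.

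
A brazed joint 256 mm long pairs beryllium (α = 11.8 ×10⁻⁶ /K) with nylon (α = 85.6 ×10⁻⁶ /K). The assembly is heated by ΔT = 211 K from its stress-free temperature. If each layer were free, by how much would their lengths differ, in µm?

Δα = |11.8 − 85.6|×10⁻⁶/K = 73.8×10⁻⁶/K.
ΔL_mismatch = Δα·L·ΔT = 73.8×10⁻⁶ × 256.0 mm × 211.0 K = 3990 µm.

3990 µm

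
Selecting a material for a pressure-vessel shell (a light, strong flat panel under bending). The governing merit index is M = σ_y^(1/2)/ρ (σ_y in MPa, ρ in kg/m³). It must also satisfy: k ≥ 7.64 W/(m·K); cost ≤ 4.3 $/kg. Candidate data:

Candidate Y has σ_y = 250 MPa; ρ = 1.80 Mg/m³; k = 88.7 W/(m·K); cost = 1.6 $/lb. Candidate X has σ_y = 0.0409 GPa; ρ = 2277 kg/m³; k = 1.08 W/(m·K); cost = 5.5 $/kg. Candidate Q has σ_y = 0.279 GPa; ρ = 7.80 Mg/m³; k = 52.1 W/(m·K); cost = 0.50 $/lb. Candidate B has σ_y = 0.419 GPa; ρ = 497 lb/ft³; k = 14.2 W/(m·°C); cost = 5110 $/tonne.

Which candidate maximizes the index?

candidate Y

Screen on constraints: k ≥ 7.64 W/(m·K); cost ≤ 4.3 $/kg. Survivors: candidate Y, candidate Q.
After converting to SI:
  candidate Y: σ_y = 250.0 MPa, ρ = 1800 kg/m³
  candidate Q: σ_y = 279.0 MPa, ρ = 7800 kg/m³
  candidate Y: M = 8.78×10⁻³
  candidate Q: M = 2.14×10⁻³
Candidate Y ranks first.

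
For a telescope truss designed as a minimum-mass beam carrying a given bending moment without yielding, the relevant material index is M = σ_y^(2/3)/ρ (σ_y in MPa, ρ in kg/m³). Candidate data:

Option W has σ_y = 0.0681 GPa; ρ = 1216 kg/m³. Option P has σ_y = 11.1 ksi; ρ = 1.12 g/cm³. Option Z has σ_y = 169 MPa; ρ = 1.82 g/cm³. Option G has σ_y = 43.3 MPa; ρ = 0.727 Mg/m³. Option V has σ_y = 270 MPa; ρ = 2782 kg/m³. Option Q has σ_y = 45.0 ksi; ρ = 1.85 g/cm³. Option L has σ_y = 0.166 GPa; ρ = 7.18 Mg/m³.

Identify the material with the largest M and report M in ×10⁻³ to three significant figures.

option Q, M = 24.8×10⁻³

In SI units:
  option W: σ_y = 68.10 MPa, ρ = 1216 kg/m³
  option P: σ_y = 76.53 MPa, ρ = 1120 kg/m³
  option Z: σ_y = 169.0 MPa, ρ = 1820 kg/m³
  option G: σ_y = 43.30 MPa, ρ = 727.0 kg/m³
  option V: σ_y = 270.0 MPa, ρ = 2782 kg/m³
  option Q: σ_y = 310.3 MPa, ρ = 1850 kg/m³
  option L: σ_y = 166.0 MPa, ρ = 7180 kg/m³
  option Q: M = 24.8×10⁻³
  option G: M = 17.0×10⁻³
  option Z: M = 16.8×10⁻³
  option P: M = 16.1×10⁻³
  option V: M = 15.0×10⁻³
  option W: M = 13.7×10⁻³
  option L: M = 4.21×10⁻³
Option Q has the largest M.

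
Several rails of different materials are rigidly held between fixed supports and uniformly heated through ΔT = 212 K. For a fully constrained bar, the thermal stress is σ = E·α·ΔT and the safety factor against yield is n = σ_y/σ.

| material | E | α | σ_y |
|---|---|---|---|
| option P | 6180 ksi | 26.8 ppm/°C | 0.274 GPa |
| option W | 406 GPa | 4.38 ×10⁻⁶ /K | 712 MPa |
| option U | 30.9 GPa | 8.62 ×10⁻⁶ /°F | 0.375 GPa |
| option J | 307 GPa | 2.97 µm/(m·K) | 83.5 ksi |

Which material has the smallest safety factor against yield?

Converting E to GPa, α to ×10⁻⁶/K, σ_y to MPa, then σ and n for each:
  option P: E = 42.61, α = 26.8, σ_y = 274.0 → σ = 242 MPa, n = 1.13
  option W: E = 406.0, α = 4.38, σ_y = 712.0 → σ = 377 MPa, n = 1.89
  option U: E = 30.90, α = 15.5, σ_y = 375.0 → σ = 102 MPa, n = 3.69
  option J: E = 307.0, α = 2.97, σ_y = 575.7 → σ = 193 MPa, n = 2.98
Smallest n: option P with n = 1.13.

option P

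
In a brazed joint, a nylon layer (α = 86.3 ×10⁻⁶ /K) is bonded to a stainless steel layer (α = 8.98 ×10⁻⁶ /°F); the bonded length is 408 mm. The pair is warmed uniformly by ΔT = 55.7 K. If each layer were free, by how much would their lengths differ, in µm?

stainless steel: α = 8.98×10⁻⁶/°F × 9/5 = 16.2×10⁻⁶/K.
Δα = |86.3 − 16.2|×10⁻⁶/K = 70.1×10⁻⁶/K.
ΔL_mismatch = Δα·L·ΔT = 70.1×10⁻⁶ × 408.0 mm × 55.7 K = 1590 µm.

1590 µm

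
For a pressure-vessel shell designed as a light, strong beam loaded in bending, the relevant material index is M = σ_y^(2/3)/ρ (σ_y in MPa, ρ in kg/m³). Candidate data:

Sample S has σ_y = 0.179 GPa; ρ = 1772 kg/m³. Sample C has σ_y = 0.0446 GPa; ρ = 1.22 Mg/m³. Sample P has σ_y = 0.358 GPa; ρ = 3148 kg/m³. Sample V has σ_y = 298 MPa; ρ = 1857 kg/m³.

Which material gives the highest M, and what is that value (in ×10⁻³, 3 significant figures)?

sample V, M = 24.0×10⁻³

In SI units:
  sample S: σ_y = 179.0 MPa, ρ = 1772 kg/m³
  sample C: σ_y = 44.60 MPa, ρ = 1220 kg/m³
  sample P: σ_y = 358.0 MPa, ρ = 3148 kg/m³
  sample V: σ_y = 298.0 MPa, ρ = 1857 kg/m³
  sample V: M = 24.0×10⁻³
  sample S: M = 17.9×10⁻³
  sample P: M = 16.0×10⁻³
  sample C: M = 10.3×10⁻³
The maximum is for sample V.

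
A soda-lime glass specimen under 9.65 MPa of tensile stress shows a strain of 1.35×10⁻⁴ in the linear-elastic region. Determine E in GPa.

E = σ/ε = 9.65 MPa / 1.35×10⁻⁴ = 71480 MPa = 71.5 GPa.

71.5 GPa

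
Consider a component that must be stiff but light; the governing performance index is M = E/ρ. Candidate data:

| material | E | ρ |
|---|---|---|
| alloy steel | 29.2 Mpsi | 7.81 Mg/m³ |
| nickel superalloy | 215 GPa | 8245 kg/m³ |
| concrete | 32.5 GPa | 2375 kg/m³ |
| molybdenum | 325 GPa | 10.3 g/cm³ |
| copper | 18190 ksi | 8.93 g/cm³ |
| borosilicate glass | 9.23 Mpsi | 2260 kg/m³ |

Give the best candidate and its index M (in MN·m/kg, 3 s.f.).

molybdenum, M = 31.6 MN·m/kg

Convert each candidate to consistent units, then evaluate M:
  alloy steel: E = 201.3 GPa, ρ = 7810 kg/m³
  nickel superalloy: E = 215.0 GPa, ρ = 8245 kg/m³
  concrete: E = 32.50 GPa, ρ = 2375 kg/m³
  molybdenum: E = 325.0 GPa, ρ = 10300 kg/m³
  copper: E = 125.4 GPa, ρ = 8930 kg/m³
  borosilicate glass: E = 63.64 GPa, ρ = 2260 kg/m³
  molybdenum: M = 31.6 MN·m/kg
  borosilicate glass: M = 28.2 MN·m/kg
  nickel superalloy: M = 26.1 MN·m/kg
  alloy steel: M = 25.8 MN·m/kg
  copper: M = 14.0 MN·m/kg
  concrete: M = 13.7 MN·m/kg
Highest index: molybdenum.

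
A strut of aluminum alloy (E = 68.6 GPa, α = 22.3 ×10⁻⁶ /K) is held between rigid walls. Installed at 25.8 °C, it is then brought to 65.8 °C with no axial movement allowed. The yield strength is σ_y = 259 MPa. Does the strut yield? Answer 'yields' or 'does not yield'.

does not yield

ΔT = 40.00 K. Constrained thermal stress σ = E·α·ΔT = 68.60×10³ MPa × 22.3×10⁻⁶ × 40.00 = 61.2 MPa (compressive).
Compare to σ_y = 259 MPa: σ < σ_y, so it does not yield.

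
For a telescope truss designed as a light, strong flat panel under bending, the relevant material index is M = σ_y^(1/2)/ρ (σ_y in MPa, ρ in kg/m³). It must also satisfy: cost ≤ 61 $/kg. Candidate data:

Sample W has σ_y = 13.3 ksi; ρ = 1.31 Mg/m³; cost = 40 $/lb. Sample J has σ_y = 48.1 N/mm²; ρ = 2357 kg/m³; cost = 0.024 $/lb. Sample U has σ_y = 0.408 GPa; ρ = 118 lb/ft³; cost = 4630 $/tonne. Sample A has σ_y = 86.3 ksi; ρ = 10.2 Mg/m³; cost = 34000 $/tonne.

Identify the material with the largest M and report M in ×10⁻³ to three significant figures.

sample U, M = 10.7×10⁻³

Screen on constraints: cost ≤ 61 $/kg. Survivors: sample J, sample U, sample A.
Normalizing units and computing the index:
  sample J: σ_y = 48.10 MPa, ρ = 2357 kg/m³
  sample U: σ_y = 408.0 MPa, ρ = 1890 kg/m³
  sample A: σ_y = 595.0 MPa, ρ = 10200 kg/m³
  sample U: M = 10.7×10⁻³
  sample J: M = 2.94×10⁻³
  sample A: M = 2.39×10⁻³
The maximum is for sample U.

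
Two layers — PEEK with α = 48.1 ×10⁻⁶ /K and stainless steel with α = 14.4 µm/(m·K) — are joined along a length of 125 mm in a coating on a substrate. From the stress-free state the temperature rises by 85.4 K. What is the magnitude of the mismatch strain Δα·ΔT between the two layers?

Δα = |48.1 − 14.4|×10⁻⁶/K = 33.7×10⁻⁶/K.
Mismatch strain = Δα·ΔT = 33.7×10⁻⁶ × 85.4 = 2.88×10⁻³.

2.88×10⁻³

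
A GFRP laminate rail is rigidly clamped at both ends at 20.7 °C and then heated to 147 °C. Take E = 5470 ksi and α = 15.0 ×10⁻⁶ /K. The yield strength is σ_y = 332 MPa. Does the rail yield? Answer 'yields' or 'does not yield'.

E = 5470 ksi = 37.71 GPa.
ΔT = 126.3 K. Constrained thermal stress σ = E·α·ΔT = 37.71×10³ MPa × 15.0×10⁻⁶ × 126.3 = 71.4 MPa (compressive).
Compare to σ_y = 332 MPa: σ < σ_y, so it does not yield.

does not yield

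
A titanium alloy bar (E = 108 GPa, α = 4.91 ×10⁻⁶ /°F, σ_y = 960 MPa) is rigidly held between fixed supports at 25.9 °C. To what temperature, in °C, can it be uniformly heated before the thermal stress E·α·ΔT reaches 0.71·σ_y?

740 °C

α = 4.91×10⁻⁶/°F × 9/5 = 8.84×10⁻⁶/K.
E·α·ΔT = 681.6 MPa ⇒ ΔT = 681.6 / (108.0×10³ × 8.84×10⁻⁶) = 714.1 K.
T = 25.9 + 714.1 = 740.0 °C.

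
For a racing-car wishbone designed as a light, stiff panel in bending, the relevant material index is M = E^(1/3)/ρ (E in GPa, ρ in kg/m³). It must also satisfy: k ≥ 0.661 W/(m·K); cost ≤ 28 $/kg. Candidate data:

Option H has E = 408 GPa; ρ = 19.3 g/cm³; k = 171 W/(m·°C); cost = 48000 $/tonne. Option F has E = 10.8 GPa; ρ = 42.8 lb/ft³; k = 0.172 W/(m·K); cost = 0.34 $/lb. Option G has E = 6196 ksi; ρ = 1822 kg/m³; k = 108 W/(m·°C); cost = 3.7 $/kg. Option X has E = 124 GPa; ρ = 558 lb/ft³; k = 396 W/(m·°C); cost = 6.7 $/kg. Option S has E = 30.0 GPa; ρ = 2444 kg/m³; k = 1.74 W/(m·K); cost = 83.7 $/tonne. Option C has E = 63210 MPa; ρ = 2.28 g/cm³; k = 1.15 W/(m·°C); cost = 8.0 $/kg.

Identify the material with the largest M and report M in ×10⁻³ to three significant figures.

option G, M = 1.92×10⁻³

Screen on constraints: k ≥ 0.661 W/(m·K); cost ≤ 28 $/kg. Survivors: option G, option X, option S, option C.
After converting to SI:
  option G: E = 42.72 GPa, ρ = 1822 kg/m³
  option X: E = 124.0 GPa, ρ = 8938 kg/m³
  option S: E = 30.00 GPa, ρ = 2444 kg/m³
  option C: E = 63.21 GPa, ρ = 2280 kg/m³
  option G: M = 1.92×10⁻³
  option C: M = 1.75×10⁻³
  option S: M = 1.27×10⁻³
  option X: M = 0.558×10⁻³
Option G ranks first.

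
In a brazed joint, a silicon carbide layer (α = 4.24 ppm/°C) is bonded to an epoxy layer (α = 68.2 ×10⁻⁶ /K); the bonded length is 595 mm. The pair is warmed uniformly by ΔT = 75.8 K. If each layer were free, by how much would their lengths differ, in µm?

2880 µm

Δα = |4.24 − 68.2|×10⁻⁶/K = 64.0×10⁻⁶/K.
ΔL_mismatch = Δα·L·ΔT = 64.0×10⁻⁶ × 595.0 mm × 75.8 K = 2880 µm.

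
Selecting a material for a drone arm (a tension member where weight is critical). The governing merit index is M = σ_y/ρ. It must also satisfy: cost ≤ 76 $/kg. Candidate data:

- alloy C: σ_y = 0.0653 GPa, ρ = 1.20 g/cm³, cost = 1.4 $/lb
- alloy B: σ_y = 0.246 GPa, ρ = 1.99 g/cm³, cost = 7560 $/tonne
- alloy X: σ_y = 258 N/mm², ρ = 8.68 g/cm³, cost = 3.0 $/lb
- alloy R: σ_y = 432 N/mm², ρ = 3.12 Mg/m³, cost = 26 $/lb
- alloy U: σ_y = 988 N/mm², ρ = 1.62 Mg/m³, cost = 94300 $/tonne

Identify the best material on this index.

Screen on constraints: cost ≤ 76 $/kg. Survivors: alloy C, alloy B, alloy X, alloy R.
In SI units:
  alloy C: σ_y = 65.30 MPa, ρ = 1200 kg/m³
  alloy B: σ_y = 246.0 MPa, ρ = 1990 kg/m³
  alloy X: σ_y = 258.0 MPa, ρ = 8680 kg/m³
  alloy R: σ_y = 432.0 MPa, ρ = 3120 kg/m³
  alloy R: M = 138 kN·m/kg
  alloy B: M = 124 kN·m/kg
  alloy C: M = 54.4 kN·m/kg
  alloy X: M = 29.7 kN·m/kg
Alloy R ranks first.

alloy R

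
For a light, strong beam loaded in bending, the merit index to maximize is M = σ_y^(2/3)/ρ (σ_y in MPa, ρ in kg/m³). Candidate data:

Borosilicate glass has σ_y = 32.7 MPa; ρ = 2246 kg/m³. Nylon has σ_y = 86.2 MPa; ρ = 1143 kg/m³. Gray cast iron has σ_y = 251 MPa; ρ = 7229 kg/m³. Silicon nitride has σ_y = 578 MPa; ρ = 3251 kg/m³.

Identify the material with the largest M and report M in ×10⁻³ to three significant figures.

Per-candidate index values:
  silicon nitride: M = 21.3×10⁻³
  nylon: M = 17.1×10⁻³
  gray cast iron: M = 5.50×10⁻³
  borosilicate glass: M = 4.55×10⁻³
The maximum is for silicon nitride.

silicon nitride, M = 21.3×10⁻³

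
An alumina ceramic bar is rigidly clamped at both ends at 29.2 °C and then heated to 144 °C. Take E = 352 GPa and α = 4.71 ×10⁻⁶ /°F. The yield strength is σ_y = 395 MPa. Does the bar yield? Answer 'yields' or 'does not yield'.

does not yield

α = 4.71×10⁻⁶/°F × 9/5 = 8.48×10⁻⁶/K.
ΔT = 114.8 K. Constrained thermal stress σ = E·α·ΔT = 352.0×10³ MPa × 8.48×10⁻⁶ × 114.8 = 343 MPa (compressive).
Compare to σ_y = 395 MPa: σ < σ_y, so it does not yield.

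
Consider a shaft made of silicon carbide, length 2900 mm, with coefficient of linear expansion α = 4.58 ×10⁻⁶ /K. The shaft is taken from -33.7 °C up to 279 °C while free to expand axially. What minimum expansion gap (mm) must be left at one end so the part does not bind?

ΔT = 279 − (-33.7) = 312.7 K.
ΔL = α·L₀·ΔT = 4.58×10⁻⁶ × 2900 mm × 312.7 K = 4.15 mm.

4.15 mm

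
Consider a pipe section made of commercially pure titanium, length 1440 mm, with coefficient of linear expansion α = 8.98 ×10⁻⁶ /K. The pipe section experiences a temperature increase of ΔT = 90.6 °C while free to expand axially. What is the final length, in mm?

1441.2 mm

ΔL = α·L₀·ΔT = 8.98×10⁻⁶ × 1440 mm × 90.60 K = 1.17 mm.
L = L₀ + ΔL = 1440 + 1.17 = 1441.2 mm.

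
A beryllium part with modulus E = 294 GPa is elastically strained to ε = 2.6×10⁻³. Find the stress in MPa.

σ = E·ε = 294000 MPa × 2.6×10⁻³ = 764 MPa.

764 MPa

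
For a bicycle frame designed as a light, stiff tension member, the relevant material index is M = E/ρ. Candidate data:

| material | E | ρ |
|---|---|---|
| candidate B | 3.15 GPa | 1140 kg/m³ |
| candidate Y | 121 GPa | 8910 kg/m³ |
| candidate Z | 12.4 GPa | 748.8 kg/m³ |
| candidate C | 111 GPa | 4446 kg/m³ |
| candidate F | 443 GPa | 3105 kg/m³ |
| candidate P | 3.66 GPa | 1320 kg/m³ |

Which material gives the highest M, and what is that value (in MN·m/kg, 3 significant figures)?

candidate F, M = 143 MN·m/kg

Per-candidate index values:
  candidate F: M = 143 MN·m/kg
  candidate C: M = 25.0 MN·m/kg
  candidate Z: M = 16.6 MN·m/kg
  candidate Y: M = 13.6 MN·m/kg
  candidate P: M = 2.77 MN·m/kg
  candidate B: M = 2.76 MN·m/kg
Candidate F has the largest M.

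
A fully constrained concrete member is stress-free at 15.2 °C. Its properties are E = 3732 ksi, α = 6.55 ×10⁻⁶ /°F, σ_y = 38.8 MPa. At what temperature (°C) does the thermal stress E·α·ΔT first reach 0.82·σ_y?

E = 3732 ksi = 25.73 GPa.
α = 6.55×10⁻⁶/°F × 9/5 = 11.8×10⁻⁶/K.
E·α·ΔT = 31.82 MPa ⇒ ΔT = 31.82 / (25.73×10³ × 11.8×10⁻⁶) = 104.9 K.
T = 15.2 + 104.9 = 120.1 °C.

120 °C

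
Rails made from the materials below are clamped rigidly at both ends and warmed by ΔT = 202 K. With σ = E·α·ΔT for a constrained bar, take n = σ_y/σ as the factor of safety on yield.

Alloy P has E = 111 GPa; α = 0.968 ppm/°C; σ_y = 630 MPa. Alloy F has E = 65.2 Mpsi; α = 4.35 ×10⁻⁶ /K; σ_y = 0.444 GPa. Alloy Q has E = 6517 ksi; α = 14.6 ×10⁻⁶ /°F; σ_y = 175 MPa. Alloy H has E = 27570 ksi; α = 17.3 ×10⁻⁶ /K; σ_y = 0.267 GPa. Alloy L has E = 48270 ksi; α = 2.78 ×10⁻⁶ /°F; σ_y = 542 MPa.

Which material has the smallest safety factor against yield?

Converting E to GPa, α to ×10⁻⁶/K, σ_y to MPa, then σ and n for each:
  alloy P: E = 111.0, α = 0.968, σ_y = 630.0 → σ = 21.7 MPa, n = 29.0
  alloy F: E = 449.5, α = 4.35, σ_y = 444.0 → σ = 395 MPa, n = 1.12
  alloy Q: E = 44.93, α = 26.3, σ_y = 175.0 → σ = 239 MPa, n = 0.734
  alloy H: E = 190.1, α = 17.3, σ_y = 267.0 → σ = 664 MPa, n = 0.402
  alloy L: E = 332.8, α = 5.00, σ_y = 542.0 → σ = 336 MPa, n = 1.61
The minimum is alloy H at n = 0.402.

alloy H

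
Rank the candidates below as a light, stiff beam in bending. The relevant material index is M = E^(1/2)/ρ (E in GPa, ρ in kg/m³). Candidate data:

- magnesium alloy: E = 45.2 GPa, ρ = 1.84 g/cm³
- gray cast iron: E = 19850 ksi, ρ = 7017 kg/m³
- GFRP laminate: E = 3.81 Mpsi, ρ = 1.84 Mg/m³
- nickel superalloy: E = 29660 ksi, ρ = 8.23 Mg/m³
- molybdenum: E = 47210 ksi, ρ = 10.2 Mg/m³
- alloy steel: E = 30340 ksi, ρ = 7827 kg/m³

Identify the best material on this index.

Putting every candidate on a common basis:
  magnesium alloy: E = 45.20 GPa, ρ = 1840 kg/m³
  gray cast iron: E = 136.9 GPa, ρ = 7017 kg/m³
  GFRP laminate: E = 26.27 GPa, ρ = 1840 kg/m³
  nickel superalloy: E = 204.5 GPa, ρ = 8230 kg/m³
  molybdenum: E = 325.5 GPa, ρ = 10200 kg/m³
  alloy steel: E = 209.2 GPa, ρ = 7827 kg/m³
  magnesium alloy: M = 3.65×10⁻³
  GFRP laminate: M = 2.79×10⁻³
  alloy steel: M = 1.85×10⁻³
  molybdenum: M = 1.77×10⁻³
  nickel superalloy: M = 1.74×10⁻³
  gray cast iron: M = 1.67×10⁻³
Magnesium alloy ranks first.

magnesium alloy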